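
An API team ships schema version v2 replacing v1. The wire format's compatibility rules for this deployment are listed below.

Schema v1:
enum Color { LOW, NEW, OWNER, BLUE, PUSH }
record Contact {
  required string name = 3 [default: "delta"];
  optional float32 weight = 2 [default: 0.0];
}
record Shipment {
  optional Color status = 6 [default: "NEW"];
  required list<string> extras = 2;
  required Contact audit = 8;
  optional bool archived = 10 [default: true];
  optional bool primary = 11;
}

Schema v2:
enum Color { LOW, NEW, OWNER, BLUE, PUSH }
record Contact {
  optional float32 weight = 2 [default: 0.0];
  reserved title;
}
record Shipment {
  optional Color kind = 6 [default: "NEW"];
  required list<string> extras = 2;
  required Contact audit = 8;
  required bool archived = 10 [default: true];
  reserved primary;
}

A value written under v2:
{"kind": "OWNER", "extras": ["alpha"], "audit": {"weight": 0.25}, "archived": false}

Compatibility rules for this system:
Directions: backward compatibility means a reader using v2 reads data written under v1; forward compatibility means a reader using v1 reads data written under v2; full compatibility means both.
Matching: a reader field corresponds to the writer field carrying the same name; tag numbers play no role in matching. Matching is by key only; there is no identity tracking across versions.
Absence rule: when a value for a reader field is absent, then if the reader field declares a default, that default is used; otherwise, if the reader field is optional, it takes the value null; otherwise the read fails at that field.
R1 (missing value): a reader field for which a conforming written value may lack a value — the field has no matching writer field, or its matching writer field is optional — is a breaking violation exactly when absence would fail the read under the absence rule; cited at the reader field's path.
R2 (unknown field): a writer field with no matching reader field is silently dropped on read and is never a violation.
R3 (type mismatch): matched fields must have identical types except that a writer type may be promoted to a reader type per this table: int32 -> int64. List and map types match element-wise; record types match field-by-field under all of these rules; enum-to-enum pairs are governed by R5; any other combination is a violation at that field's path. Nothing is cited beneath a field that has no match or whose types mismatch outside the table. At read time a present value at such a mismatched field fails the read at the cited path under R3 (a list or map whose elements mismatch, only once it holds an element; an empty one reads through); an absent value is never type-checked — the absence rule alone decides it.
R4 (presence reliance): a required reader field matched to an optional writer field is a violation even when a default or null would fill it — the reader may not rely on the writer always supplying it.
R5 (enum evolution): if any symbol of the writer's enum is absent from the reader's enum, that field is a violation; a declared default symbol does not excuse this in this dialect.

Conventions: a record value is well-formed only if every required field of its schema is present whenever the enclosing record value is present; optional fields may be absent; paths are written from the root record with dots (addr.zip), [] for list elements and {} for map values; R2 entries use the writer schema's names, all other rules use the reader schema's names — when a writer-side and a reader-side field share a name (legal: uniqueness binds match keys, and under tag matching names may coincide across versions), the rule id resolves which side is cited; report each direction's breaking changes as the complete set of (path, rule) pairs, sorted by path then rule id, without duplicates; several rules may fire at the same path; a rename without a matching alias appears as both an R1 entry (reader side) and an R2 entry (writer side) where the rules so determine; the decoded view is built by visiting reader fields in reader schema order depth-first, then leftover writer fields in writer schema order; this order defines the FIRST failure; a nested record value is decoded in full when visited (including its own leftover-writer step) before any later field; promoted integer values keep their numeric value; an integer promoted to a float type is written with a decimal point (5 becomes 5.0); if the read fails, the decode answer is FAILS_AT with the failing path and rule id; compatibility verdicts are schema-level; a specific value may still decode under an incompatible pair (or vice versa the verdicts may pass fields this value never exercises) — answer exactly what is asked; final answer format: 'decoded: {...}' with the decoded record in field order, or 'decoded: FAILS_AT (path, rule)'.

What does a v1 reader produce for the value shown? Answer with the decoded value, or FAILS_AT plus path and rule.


each type pair in Shipment: writer, then reader
decoding the Shipment value with the v1 reader:
  status := "NEW" (no value, default fills)
  extras := ["alpha"]
  audit.name := "delta" (no value, default fills)
  audit.weight := 0.25
  archived := false
  primary := null (not supplied -> null)
  writer kind: unmatched, discarded
  => decoded: {"status": "NEW", "extras": ["alpha"], "audit": {"name": "delta", "weight": 0.25}, "archived": false, "primary": null}
checking off the Shipment differences that do not matter here:
  removed field primary from record Shipment (its key "primary" joins the reserved list) -> inert under this dialect — no rule fires on Shipment and the result does not move
  removed field name from record Contact -> inert under this dialect — no rule fires on Shipment and the result does not move
  field archived in record Shipment: optional changed to required -> changes Shipment's schema-level verdicts only — the decode of this value is the same

decoded: {"status": "NEW", "extras": ["alpha"], "audit": {"name": "delta", "weight": 0.25}, "archived": false, "primary": null}


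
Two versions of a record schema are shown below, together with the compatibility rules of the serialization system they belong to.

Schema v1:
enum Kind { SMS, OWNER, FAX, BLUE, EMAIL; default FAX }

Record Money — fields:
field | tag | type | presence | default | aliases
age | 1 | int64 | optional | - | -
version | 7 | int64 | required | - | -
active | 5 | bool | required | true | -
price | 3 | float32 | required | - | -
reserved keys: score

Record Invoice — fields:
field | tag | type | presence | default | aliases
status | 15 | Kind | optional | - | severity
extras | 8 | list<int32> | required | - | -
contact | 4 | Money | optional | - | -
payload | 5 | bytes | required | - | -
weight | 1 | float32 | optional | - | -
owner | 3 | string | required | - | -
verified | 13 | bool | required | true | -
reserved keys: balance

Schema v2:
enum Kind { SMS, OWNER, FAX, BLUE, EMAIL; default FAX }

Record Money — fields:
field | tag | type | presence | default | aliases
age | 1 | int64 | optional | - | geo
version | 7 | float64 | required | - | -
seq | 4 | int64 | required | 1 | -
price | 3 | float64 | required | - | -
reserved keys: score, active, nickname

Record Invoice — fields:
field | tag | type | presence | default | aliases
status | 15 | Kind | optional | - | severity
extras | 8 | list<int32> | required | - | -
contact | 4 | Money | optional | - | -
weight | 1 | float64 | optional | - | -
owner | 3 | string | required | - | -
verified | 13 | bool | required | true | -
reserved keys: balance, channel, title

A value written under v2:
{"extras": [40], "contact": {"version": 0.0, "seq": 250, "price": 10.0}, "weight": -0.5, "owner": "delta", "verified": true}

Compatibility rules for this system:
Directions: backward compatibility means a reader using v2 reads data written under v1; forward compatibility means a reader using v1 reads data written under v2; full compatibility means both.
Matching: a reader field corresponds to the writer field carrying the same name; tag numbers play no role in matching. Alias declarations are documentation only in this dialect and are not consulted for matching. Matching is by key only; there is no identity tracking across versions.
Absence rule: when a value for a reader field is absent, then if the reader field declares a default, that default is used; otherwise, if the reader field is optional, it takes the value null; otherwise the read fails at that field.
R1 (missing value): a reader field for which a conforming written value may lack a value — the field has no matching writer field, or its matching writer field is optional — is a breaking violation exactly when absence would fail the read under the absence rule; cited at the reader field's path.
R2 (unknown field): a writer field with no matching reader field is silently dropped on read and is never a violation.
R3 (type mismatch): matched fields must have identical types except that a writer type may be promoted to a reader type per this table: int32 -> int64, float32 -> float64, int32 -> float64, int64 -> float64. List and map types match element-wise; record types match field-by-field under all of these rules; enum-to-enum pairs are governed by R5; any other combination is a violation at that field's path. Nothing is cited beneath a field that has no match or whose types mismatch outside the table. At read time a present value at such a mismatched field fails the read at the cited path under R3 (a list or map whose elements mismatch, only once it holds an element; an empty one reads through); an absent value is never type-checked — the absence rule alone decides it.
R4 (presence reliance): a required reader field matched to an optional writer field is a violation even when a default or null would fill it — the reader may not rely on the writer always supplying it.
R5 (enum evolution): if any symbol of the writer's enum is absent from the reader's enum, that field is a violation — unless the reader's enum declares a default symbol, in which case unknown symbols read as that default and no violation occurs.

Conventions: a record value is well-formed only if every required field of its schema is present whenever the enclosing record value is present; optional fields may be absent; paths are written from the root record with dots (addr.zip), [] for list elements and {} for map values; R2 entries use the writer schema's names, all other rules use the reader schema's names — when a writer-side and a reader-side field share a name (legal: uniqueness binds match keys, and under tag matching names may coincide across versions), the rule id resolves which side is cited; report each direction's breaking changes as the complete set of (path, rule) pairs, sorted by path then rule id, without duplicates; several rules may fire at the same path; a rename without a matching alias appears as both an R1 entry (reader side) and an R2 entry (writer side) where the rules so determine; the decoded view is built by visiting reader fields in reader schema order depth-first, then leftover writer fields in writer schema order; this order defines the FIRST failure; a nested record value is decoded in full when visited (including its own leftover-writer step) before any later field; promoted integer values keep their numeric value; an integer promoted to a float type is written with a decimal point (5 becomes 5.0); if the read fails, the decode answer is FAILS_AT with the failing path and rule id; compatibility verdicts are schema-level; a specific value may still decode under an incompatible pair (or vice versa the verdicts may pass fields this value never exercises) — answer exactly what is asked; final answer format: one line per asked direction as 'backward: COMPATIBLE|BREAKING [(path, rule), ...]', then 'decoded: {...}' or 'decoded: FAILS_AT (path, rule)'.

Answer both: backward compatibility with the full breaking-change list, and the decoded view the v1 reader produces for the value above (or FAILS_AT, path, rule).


backward: COMPATIBLE []; decoded: FAILS_AT (contact.version, R3)

arrows below run writer -> reader for Invoice
backward analysis of Invoice with v2 as reader and v1 as writer:
  status: paired with writer status (Kind -> Kind; writer optional)
  extras: paired with writer extras (list<int32> -> list<int32>; writer required)
  contact: paired with writer contact (Money -> Money; writer optional)
  weight: paired with writer weight (float32 -> float64; writer optional)
  owner: paired with writer owner (string -> string; writer required)
  verified: paired with writer verified (bool -> bool; writer required)
  writer payload: unknown to reader
  contact.age: paired with writer contact.age (int64 -> int64; writer optional)
  contact.version: paired with writer contact.version (int64 -> float64; writer required)
  contact.seq has no writer counterpart
  contact.price: paired with writer contact.price (float32 -> float64; writer required)
  writer contact.active: unknown to reader
  => backward: COMPATIBLE
decode (reader v1):
  status := null (missing; optional => null)
  extras := [40]
  contact.age := null (missing; optional => null)
  read fails at contact.version under R3
  => FAILS_AT (contact.version, R3)
ruling out the remaining Invoice differences:
  field weight in record Invoice: type float32 changed to float64 -> its effect on Invoice is confined to the forward direction, not asked
  added field seq to record Money: required int64, tag 4, default 1 (in v2 it sits immediately before price) -> inert for the asked Invoice verdict: nothing fires
  removed field payload from record Invoice -> its effect on Invoice is confined to the forward direction, not asked
  removed field active from record Money (its key "active" joins the reserved list) -> inert for the asked Invoice verdict: nothing fires
  field price in record Money: type float32 changed to float64 -> its effect on Invoice is confined to the forward direction, not asked


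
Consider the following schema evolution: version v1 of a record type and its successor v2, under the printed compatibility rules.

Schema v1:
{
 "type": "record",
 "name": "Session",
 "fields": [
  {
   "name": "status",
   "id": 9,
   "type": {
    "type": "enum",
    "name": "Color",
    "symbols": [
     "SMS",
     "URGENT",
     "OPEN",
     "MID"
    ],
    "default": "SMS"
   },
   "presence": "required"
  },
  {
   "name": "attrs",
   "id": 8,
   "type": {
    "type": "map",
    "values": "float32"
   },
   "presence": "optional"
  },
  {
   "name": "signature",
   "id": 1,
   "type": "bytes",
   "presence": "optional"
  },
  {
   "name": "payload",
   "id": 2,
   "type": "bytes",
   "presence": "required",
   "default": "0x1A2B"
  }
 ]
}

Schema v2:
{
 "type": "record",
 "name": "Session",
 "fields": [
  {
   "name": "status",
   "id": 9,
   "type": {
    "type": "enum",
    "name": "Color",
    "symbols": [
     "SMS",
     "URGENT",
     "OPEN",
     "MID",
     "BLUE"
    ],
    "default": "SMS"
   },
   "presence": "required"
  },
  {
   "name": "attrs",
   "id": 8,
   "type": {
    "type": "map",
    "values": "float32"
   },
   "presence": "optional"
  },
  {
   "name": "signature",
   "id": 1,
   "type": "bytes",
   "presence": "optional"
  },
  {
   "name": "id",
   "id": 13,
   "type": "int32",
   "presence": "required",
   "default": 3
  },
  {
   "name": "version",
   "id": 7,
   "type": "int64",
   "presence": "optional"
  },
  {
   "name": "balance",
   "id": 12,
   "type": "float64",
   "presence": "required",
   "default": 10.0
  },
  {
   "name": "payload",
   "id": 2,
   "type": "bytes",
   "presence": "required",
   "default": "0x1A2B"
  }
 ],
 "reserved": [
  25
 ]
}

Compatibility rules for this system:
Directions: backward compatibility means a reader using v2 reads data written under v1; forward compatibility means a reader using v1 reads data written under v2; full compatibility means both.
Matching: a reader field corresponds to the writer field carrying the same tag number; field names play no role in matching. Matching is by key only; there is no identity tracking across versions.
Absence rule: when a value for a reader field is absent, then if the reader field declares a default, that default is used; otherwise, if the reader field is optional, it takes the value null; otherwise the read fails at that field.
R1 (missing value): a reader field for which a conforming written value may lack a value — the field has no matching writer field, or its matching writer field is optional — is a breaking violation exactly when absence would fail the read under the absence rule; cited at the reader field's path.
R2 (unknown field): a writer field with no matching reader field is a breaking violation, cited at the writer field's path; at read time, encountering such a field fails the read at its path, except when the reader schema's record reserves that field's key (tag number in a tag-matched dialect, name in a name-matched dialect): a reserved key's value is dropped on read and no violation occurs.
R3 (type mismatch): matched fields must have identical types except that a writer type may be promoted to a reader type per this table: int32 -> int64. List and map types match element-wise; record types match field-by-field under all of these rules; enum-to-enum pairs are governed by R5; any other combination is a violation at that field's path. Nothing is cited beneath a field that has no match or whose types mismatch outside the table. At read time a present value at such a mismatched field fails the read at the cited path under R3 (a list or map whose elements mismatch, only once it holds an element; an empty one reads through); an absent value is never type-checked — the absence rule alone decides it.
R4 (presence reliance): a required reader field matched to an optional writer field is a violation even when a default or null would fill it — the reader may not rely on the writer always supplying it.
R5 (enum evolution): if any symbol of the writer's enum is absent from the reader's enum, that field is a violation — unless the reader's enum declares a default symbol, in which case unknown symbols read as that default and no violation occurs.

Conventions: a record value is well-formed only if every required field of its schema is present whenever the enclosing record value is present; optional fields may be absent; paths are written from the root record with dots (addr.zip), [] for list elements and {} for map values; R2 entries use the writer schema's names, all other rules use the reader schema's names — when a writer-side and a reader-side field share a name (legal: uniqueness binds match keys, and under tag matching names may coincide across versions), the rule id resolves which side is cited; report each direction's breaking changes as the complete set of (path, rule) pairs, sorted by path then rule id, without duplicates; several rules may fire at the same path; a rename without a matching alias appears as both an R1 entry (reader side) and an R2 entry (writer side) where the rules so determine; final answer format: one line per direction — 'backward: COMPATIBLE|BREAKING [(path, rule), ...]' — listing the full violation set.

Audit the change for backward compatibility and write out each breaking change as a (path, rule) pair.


arrows below run writer -> reader for Session
backward on Session — v2 reading data written by v1:
  writer required, Color -> Color: reader status maps from writer status
  writer optional, map<string, float32> -> map<string, float32>: reader attrs maps from writer attrs
  writer optional, bytes -> bytes: reader signature maps from writer signature
  no writer field matches reader id
  no writer field matches reader version
  no writer field matches reader balance
  writer required, bytes -> bytes: reader payload maps from writer payload
  => backward verdict for Session: COMPATIBLE, no violations
the rest of the Session diff is inert for this question:
  added field version to record Session: optional int64, tag 7 (in v2 it sits immediately before payload) -> its effect on Session is confined to the forward direction, not asked
  enum Color (field status in record Session): symbol BLUE added -> no rule fires on it in Session's dialect; the asked verdict holds
  added field balance to record Session: required float64, tag 12, default 10.0 (in v2 it sits immediately before payload) -> its effect on Session is confined to the forward direction, not asked
  added field id to record Session: required int32, tag 13, default 3 (in v2 it sits immediately before payload) -> its effect on Session is confined to the forward direction, not asked

backward: COMPATIBLE []


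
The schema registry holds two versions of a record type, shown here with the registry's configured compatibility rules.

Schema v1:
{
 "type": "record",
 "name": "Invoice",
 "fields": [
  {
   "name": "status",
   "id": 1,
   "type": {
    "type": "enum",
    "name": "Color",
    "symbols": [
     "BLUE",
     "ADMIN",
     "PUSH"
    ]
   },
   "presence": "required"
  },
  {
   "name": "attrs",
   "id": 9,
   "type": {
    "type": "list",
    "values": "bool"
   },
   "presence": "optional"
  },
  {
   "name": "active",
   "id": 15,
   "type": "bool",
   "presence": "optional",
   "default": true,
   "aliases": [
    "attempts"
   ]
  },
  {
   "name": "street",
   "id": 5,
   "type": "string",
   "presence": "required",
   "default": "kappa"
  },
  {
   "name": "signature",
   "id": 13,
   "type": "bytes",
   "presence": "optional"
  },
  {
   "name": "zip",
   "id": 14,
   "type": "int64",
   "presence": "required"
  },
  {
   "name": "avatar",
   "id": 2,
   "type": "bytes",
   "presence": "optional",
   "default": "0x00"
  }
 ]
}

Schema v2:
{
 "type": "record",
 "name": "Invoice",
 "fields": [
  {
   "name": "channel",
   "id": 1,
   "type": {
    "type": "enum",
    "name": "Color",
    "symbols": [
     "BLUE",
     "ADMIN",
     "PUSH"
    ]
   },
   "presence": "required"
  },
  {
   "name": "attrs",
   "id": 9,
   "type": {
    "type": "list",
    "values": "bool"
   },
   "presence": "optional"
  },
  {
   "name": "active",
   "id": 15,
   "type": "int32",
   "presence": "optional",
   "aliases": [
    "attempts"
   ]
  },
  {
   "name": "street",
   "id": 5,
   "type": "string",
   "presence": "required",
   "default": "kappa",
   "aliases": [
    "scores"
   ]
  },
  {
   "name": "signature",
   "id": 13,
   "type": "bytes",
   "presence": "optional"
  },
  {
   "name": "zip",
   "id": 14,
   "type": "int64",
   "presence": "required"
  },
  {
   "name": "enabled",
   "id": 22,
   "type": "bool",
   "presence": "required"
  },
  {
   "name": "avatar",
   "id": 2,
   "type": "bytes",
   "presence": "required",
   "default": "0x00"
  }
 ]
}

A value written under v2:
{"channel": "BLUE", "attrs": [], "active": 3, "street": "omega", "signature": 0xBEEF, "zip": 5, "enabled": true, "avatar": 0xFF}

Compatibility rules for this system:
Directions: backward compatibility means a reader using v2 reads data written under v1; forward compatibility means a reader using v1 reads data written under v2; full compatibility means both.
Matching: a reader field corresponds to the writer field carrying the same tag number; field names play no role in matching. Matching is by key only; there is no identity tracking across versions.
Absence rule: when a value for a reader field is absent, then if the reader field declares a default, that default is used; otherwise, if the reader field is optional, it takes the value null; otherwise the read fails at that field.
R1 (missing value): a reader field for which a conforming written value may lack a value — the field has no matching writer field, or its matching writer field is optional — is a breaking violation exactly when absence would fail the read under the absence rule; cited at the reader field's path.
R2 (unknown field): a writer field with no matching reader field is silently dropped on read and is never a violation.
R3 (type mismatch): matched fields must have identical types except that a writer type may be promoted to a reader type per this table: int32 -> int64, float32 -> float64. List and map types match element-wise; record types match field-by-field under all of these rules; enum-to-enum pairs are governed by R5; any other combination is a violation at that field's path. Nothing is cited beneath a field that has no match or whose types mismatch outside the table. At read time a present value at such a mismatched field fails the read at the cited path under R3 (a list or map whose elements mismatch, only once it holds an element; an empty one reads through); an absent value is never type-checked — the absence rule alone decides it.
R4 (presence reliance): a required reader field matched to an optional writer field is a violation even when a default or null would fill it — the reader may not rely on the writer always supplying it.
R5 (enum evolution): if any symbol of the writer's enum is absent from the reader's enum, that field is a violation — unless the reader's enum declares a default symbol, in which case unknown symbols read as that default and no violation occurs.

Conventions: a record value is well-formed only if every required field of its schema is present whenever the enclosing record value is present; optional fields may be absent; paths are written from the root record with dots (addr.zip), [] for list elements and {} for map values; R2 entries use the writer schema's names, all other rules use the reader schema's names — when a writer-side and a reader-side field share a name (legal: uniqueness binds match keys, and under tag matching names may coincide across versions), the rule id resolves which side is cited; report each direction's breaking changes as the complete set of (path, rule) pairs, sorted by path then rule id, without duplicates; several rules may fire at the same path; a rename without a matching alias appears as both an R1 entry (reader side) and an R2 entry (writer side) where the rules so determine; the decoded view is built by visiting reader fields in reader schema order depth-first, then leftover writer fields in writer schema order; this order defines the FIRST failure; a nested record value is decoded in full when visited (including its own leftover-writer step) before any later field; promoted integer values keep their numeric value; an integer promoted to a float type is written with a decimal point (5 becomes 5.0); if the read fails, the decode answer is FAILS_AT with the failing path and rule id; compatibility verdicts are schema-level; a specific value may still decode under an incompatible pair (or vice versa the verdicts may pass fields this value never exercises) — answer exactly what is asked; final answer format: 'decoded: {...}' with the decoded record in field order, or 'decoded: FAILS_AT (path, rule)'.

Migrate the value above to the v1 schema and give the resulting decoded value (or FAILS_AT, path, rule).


decoded: FAILS_AT (active, R3)

the writer's type comes first in each Invoice pair
migrating the Invoice value to v1:
  status := "BLUE" (from writer channel)
  attrs := []
  read fails at active under R3
  => FAILS_AT (active, R3)
the rest of the Invoice diff is inert for this question:
  renamed field status to channel in record Invoice -> inert under this dialect — no rule fires on Invoice and the result does not move
  field avatar in record Invoice: optional changed to required -> schema-level compatibility only; this Invoice value's decode is unchanged
  added field enabled to record Invoice: required bool, tag 22 (in v2 it sits immediately before avatar) -> schema-level compatibility only; this Invoice value's decode is unchanged


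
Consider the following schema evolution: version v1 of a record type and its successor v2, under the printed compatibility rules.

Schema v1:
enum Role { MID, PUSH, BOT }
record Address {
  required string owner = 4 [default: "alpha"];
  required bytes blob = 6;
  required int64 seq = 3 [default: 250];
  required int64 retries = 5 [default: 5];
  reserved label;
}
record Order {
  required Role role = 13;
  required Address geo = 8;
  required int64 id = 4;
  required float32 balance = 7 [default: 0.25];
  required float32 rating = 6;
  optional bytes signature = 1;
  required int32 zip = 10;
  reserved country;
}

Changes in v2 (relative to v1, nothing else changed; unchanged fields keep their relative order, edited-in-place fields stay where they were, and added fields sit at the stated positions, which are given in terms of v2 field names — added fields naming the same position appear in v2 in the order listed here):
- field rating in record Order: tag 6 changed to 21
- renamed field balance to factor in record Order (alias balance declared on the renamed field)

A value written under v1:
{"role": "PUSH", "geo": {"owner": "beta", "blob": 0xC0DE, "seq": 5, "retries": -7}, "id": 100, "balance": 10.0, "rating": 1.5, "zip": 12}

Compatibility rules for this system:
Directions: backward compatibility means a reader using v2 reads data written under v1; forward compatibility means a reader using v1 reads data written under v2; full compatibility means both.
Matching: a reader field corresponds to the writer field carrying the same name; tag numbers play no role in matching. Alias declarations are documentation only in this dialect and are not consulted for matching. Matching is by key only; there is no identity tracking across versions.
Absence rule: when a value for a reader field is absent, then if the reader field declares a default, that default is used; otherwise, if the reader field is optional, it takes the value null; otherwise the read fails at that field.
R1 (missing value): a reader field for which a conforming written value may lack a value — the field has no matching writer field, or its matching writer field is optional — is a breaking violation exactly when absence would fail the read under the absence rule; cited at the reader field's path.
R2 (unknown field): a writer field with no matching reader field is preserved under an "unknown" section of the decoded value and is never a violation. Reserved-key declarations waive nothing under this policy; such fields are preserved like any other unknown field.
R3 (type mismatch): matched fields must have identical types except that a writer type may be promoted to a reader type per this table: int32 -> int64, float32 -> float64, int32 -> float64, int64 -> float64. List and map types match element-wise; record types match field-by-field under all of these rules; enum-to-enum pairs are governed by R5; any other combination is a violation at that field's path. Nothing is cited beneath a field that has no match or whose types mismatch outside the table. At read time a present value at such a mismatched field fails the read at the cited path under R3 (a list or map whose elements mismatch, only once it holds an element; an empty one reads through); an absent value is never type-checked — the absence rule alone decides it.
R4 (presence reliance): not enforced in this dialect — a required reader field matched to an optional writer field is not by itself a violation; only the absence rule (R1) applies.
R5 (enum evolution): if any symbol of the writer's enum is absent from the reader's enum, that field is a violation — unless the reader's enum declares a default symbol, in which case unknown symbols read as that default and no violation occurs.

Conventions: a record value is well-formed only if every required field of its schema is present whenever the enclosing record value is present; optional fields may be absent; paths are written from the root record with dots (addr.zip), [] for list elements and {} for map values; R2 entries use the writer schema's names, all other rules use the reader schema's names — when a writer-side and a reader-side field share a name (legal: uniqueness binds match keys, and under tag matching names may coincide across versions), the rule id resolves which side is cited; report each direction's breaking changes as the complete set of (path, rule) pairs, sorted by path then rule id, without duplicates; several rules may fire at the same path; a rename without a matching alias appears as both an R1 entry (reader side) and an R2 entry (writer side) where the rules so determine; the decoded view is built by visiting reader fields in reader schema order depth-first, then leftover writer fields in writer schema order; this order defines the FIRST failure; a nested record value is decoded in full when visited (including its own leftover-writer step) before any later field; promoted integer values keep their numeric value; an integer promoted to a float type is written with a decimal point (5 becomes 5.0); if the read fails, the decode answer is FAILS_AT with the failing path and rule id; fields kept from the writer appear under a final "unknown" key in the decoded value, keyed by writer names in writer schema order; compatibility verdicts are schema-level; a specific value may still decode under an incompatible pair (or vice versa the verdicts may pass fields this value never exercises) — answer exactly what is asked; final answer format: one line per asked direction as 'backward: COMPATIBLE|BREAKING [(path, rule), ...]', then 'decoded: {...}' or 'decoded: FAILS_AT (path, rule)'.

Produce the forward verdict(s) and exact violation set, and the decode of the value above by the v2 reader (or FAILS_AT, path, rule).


the writer's type comes first in each Order pair
forward pass over Order, reader schema v1, writer schema v2:
  role <- role (Role -> Role, writer required)
  geo <- geo (Address -> Address, writer required)
  id <- id (int64 -> int64, writer required)
  balance has no writer counterpart
  rating <- rating (float32 -> float32, writer required)
  signature <- signature (bytes -> bytes, writer optional)
  zip <- zip (int32 -> int32, writer required)
  factor (writer side), unknown to reader
  geo.owner <- geo.owner (string -> string, writer required)
  geo.blob <- geo.blob (bytes -> bytes, writer required)
  geo.seq <- geo.seq (int64 -> int64, writer required)
  geo.retries <- geo.retries (int64 -> int64, writer required)
  => forward: COMPATIBLE
decode (reader v2):
  role := "PUSH"
  geo.owner := "beta"
  geo.blob := 0xC0DE
  geo.seq := 5
  geo.retries := -7
  id := 100
  factor := 0.25 (no value, default fills)
  rating := 1.5
  signature := null (not supplied -> null)
  zip := 12
  writer balance: kept under "unknown"
  => decoded: {"role": "PUSH", "geo": {"owner": "beta", "blob": 0xC0DE, "seq": 5, "retries": -7}, "id": 100, "factor": 0.25, "rating": 1.5, "signature": null, "zip": 12, "unknown": {"balance": 10.0}}
diffs on Order not affecting the asked answer:
  field rating in record Order: tag 6 changed to 21 -> fires no rule on Order, leaving the asked answer as it is

forward: COMPATIBLE []; decoded: {"role": "PUSH", "geo": {"owner": "beta", "blob": 0xC0DE, "seq": 5, "retries": -7}, "id": 100, "factor": 0.25, "rating": 1.5, "signature": null, "zip": 12, "unknown": {"balance": 10.0}}


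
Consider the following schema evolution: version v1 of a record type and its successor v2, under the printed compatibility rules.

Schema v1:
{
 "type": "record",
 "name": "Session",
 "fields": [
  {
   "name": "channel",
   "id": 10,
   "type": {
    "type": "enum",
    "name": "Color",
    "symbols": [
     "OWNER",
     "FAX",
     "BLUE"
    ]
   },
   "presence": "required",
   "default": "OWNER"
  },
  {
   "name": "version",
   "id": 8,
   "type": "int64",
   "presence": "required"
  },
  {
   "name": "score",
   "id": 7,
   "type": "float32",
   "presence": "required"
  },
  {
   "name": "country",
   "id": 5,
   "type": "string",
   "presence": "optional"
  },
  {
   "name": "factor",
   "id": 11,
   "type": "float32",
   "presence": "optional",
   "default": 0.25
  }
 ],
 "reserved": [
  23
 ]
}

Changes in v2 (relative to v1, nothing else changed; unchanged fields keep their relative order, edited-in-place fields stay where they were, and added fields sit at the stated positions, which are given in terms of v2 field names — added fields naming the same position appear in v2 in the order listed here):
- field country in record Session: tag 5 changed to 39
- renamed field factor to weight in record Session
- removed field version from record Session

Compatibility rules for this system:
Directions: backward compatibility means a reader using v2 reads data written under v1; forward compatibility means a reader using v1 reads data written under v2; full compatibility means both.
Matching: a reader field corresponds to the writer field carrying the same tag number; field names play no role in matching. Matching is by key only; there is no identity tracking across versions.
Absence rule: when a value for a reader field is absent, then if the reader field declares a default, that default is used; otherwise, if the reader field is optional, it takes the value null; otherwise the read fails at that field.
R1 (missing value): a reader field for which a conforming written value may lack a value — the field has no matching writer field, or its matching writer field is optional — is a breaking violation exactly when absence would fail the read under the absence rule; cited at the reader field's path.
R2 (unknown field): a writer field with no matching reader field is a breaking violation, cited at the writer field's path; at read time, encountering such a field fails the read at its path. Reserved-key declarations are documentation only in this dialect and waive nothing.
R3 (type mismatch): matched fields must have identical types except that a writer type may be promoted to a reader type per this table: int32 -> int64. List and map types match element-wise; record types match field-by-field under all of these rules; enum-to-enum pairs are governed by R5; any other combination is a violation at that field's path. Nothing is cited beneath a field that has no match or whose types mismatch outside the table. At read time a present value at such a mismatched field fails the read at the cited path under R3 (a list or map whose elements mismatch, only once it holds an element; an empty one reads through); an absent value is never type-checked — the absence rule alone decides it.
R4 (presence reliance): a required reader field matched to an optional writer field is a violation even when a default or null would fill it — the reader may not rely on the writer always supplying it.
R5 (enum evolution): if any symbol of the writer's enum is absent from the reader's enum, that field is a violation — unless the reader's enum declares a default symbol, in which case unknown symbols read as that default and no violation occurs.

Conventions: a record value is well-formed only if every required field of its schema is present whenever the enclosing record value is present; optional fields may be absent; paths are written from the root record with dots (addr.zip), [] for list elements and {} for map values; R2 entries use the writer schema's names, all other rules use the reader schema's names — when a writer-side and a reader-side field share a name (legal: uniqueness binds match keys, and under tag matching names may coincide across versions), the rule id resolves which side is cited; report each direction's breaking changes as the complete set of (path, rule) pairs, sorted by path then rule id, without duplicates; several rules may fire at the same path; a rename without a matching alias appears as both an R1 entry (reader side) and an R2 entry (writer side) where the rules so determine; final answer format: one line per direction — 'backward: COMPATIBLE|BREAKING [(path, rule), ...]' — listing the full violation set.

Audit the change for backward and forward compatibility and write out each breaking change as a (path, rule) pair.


each type pair in Session: writer, then reader
checking backward for Session: reader v2 against writer v1:
  channel: paired with writer channel (Color -> Color; writer required)
  score: paired with writer score (float32 -> float32; writer required)
  country: no writer match
  weight: paired with writer factor (float32 -> float32; writer optional)
  writer field version has no reader counterpart
  writer field country has no reader counterpart
  breaking: (country, R2)
  breaking: (version, R2)
  => 2 violation(s): backward is BREAKING for Session
checking forward for Session: reader v1 against writer v2:
  channel: paired with writer channel (Color -> Color; writer required)
  version: no writer match
  score: paired with writer score (float32 -> float32; writer required)
  country: no writer match
  factor: paired with writer weight (float32 -> float32; writer optional)
  writer field country has no reader counterpart
  breaking: (country, R2)
  breaking: (version, R1)
  => 2 violation(s): forward is BREAKING for Session

backward: BREAKING [(country, R2), (version, R2)]; forward: BREAKING [(country, R2), (version, R1)]
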